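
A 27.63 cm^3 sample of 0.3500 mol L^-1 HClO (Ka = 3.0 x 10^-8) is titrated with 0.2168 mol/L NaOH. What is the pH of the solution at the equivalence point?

n(HClO) = 0.3500 x 0.02763 = 0.009670 mol; V(NaOH) at equivalence = 0.009670/0.2168 = 0.04461 L.
At equivalence all the acid is converted to ClO-; total volume = 0.02763 + 0.04461 = 0.07224 L, so [ClO-] = 0.009670/0.07224 = 0.1339 M.
Kb = Kw/Ka = 1.0e-14 / 3.0 x 10^-8 = 3.33e-7.
[OH^-] = sqrt(Kb x [ClO-]) = sqrt(3.33e-7 x 0.1339) = 0.000211 M.
pOH = 3.68, so pH = 14.00 - 3.68 = 10.32.

10.32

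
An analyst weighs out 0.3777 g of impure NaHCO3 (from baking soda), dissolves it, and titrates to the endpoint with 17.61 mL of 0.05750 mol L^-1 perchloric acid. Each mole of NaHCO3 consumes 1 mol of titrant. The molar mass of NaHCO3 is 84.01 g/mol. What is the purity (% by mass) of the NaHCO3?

n(HClO4) = 0.05750 x 0.01761 = 0.001013 mol.
n(NaHCO3) = 0.001013 / 1 = 0.001013 mol.
mass of NaHCO3 = 0.001013 x 84.01 = 0.08507 g.
% purity = 0.08507 / 0.3777 x 100 = 22.5%.

22.5%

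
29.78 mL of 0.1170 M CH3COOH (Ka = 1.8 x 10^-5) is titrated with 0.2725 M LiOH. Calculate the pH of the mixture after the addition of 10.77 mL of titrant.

5.47

Initial n(CH3COOH) = 0.1170 x 0.02978 = 0.003484 mol.
n(LiOH) added = 0.2725 x 0.01077 = 0.002935 mol, converting that many moles of CH3COOH to CH3COO-.
Remaining n(CH3COOH) = 0.0005494 mol; n(CH3COO-) = 0.002935 mol.
By Henderson-Hasselbalch, pH = pKa + log([A^-]/[HA]) = 4.74 + log(0.002935/0.0005494) = 4.74 + (+0.73) = 5.47.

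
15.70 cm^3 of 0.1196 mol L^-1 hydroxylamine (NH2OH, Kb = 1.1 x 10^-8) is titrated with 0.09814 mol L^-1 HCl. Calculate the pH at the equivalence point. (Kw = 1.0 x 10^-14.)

3.65

n(NH2OH) = 0.1196 x 0.01570 = 0.001878 mol; V(HCl) at equivalence = 0.001878/0.09814 = 0.01913 L.
At equivalence the base is fully converted to NH3OH+; total volume = 0.03483 L, so [NH3OH+] = 0.001878/0.03483 = 0.05391 M.
Ka(NH3OH+) = Kw/Kb = 1.0e-14 / 1.1 x 10^-8 = 9.09e-7.
[H^+] = sqrt(Ka x [NH3OH+]) = sqrt(9.09e-7 x 0.05391) = 0.000221 M.
pH = -log(0.000221) = 3.65.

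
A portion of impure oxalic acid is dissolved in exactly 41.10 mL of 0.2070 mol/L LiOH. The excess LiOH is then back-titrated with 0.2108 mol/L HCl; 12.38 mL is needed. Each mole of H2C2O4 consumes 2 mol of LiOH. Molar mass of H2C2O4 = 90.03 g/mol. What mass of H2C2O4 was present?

0.265 g

Total n(LiOH) added = 0.2070 x 0.04110 = 0.008508 mol.
n(HCl) used = 0.2108 x 0.01238 = 0.002610 mol, which equals the excess n(LiOH).
So n(LiOH) consumed by the sample = 0.008508 - 0.002610 = 0.005898 mol.
n(H2C2O4) = 0.005898 / 2 = 0.002949 mol.
mass = 0.002949 mol x 90.03 g/mol = 0.265 g.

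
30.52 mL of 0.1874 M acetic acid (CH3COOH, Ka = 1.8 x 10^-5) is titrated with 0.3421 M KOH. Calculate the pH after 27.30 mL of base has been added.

12.80

n(acid) = 0.1874 x 0.03052 = 0.005719 mol; n(KOH) added = 0.3421 x 0.02730 = 0.009339 mol.
Base is in excess by 0.009339 - 0.005719 = 0.003620 mol in a total volume of 0.05782 L.
[OH^-] = 0.003620/0.05782 = 0.06261 M, so pOH = 1.20 and pH = 14.00 - 1.20 = 12.80.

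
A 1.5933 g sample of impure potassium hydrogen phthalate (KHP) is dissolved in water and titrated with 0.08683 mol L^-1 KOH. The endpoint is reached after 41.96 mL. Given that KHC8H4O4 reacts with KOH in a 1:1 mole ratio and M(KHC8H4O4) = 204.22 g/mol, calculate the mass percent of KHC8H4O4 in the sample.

46.7%

n(KOH) = 0.08683 x 0.04196 = 0.003643 mol.
n(KHC8H4O4) = 0.003643 / 1 = 0.003643 mol.
mass of KHC8H4O4 = 0.003643 x 204.22 = 0.7441 g.
% purity = 0.7441 / 1.5933 x 100 = 46.7%.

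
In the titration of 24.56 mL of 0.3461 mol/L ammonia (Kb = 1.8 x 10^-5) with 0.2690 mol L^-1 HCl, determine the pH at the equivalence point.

n(NH3) = 0.3461 x 0.02456 = 0.008500 mol; V(HCl) at equivalence = 0.008500/0.2690 = 0.03160 L.
At equivalence the base is fully converted to NH4+; total volume = 0.05616 L, so [NH4+] = 0.008500/0.05616 = 0.1514 M.
Ka(NH4+) = Kw/Kb = 1.0e-14 / 1.8 x 10^-5 = 5.56e-10.
[H^+] = sqrt(Ka x [NH4+]) = sqrt(5.56e-10 x 0.1514) = 9.17e-6 M.
pH = -log(9.17e-6) = 5.04.

5.04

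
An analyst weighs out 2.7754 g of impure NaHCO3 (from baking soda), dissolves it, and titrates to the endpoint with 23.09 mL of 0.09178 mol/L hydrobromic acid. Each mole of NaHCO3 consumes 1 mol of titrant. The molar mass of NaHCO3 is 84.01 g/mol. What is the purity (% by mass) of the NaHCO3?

6.41%

n(HBr) = 0.09178 x 0.02309 = 0.002119 mol.
n(NaHCO3) = 0.002119 / 1 = 0.002119 mol.
mass of NaHCO3 = 0.002119 x 84.01 = 0.1780 g.
% purity = 0.1780 / 2.7754 x 100 = 6.41%.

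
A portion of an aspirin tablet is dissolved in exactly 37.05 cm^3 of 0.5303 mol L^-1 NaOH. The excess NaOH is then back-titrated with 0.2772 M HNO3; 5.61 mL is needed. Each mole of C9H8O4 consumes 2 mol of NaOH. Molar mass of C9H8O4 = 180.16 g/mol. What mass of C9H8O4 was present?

Total n(NaOH) added = 0.5303 x 0.03705 = 0.01965 mol.
n(HNO3) used = 0.2772 x 0.005610 = 0.001555 mol, which equals the excess n(NaOH).
So n(NaOH) consumed by the sample = 0.01965 - 0.001555 = 0.01809 mol.
n(C9H8O4) = 0.01809 / 2 = 0.009046 mol.
mass = 0.009046 mol x 180.16 g/mol = 1.63 g.

1.63 g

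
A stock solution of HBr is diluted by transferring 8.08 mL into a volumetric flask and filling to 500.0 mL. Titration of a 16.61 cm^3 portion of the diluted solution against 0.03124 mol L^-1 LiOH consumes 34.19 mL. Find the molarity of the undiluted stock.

3.98 M

n(LiOH) = 0.03124 x 0.03419 = 0.001068 mol.
n(HBr) in the aliquot = 0.001068 mol.
[diluted HBr] = 0.001068 / 0.01661 = 0.06430 M.
Dilution factor = 500.0/8.080 = 61.88, so [stock] = 0.06430 x 61.88 = 3.98 M.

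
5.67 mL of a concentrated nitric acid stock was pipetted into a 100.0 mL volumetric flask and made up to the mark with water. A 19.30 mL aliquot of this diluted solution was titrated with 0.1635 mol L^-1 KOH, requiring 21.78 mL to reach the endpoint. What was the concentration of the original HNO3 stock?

n(KOH) = 0.1635 x 0.02178 = 0.003561 mol.
n(HNO3) in the aliquot = 0.003561 mol.
[diluted HNO3] = 0.003561 / 0.01930 = 0.1845 M.
Dilution factor = 100.0/5.670 = 17.64, so [stock] = 0.1845 x 17.64 = 3.25 M.

3.25 M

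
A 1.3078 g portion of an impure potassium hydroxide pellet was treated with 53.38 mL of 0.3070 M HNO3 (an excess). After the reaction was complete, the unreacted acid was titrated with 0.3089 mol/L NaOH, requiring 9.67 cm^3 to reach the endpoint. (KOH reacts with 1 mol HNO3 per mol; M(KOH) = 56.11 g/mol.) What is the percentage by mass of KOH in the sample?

57.5%

Total n(HNO3) added = 0.3070 x 0.05338 = 0.01639 mol.
n(NaOH) used = 0.3089 x 0.009670 = 0.002987 mol, which equals the excess n(HNO3).
So n(HNO3) consumed by the sample = 0.01639 - 0.002987 = 0.01340 mol.
n(KOH) = 0.01340 / 1 = 0.01340 mol.
mass KOH = 0.01340 x 56.11 = 0.7519 g, so %KOH = 0.7519/1.3078 x 100 = 57.5%.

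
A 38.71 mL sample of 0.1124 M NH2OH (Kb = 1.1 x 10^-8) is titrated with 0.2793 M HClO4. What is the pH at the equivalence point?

3.57

n(NH2OH) = 0.1124 x 0.03871 = 0.004351 mol; V(HClO4) at equivalence = 0.004351/0.2793 = 0.01558 L.
At equivalence the base is fully converted to NH3OH+; total volume = 0.05429 L, so [NH3OH+] = 0.004351/0.05429 = 0.08015 M.
Ka(NH3OH+) = Kw/Kb = 1.0e-14 / 1.1 x 10^-8 = 9.09e-7.
[H^+] = sqrt(Ka x [NH3OH+]) = sqrt(9.09e-7 x 0.08015) = 0.000270 M.
pH = -log(0.000270) = 3.57.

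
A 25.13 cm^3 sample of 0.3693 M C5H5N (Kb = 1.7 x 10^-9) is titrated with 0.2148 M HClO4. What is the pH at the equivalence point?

3.05

n(C5H5N) = 0.3693 x 0.02513 = 0.009281 mol; V(HClO4) at equivalence = 0.009281/0.2148 = 0.04321 L.
At equivalence the base is fully converted to C5H5NH+; total volume = 0.06834 L, so [C5H5NH+] = 0.009281/0.06834 = 0.1358 M.
Ka(C5H5NH+) = Kw/Kb = 1.0e-14 / 1.7 x 10^-9 = 5.88e-6.
[H^+] = sqrt(Ka x [C5H5NH+]) = sqrt(5.88e-6 x 0.1358) = 0.000894 M.
pH = -log(0.000894) = 3.05.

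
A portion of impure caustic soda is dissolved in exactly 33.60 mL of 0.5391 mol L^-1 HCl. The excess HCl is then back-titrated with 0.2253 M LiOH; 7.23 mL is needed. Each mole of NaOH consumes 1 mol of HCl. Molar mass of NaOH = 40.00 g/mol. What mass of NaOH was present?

0.659 g

Total n(HCl) added = 0.5391 x 0.03360 = 0.01811 mol.
n(LiOH) used = 0.2253 x 0.007230 = 0.001629 mol, which equals the excess n(HCl).
So n(HCl) consumed by the sample = 0.01811 - 0.001629 = 0.01648 mol.
n(NaOH) = 0.01648 / 1 = 0.01648 mol.
mass = 0.01648 mol x 40.00 g/mol = 0.659 g.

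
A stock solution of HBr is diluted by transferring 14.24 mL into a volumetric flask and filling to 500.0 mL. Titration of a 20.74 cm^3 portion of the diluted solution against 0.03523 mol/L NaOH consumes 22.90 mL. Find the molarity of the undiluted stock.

n(NaOH) = 0.03523 x 0.02290 = 0.0008068 mol.
n(HBr) in the aliquot = 0.0008068 mol.
[diluted HBr] = 0.0008068 / 0.02074 = 0.03890 M.
Dilution factor = 500.0/14.24 = 35.11, so [stock] = 0.03890 x 35.11 = 1.37 M.

1.37 M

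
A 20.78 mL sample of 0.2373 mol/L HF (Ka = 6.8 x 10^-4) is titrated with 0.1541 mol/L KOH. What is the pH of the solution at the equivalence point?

n(HF) = 0.2373 x 0.02078 = 0.004931 mol; V(KOH) at equivalence = 0.004931/0.1541 = 0.03200 L.
At equivalence all the acid is converted to F-; total volume = 0.02078 + 0.03200 = 0.05278 L, so [F-] = 0.004931/0.05278 = 0.09343 M.
Kb = Kw/Ka = 1.0e-14 / 6.8 x 10^-4 = 1.47e-11.
[OH^-] = sqrt(Kb x [F-]) = sqrt(1.47e-11 x 0.09343) = 1.17e-6 M.
pOH = 5.93, so pH = 14.00 - 5.93 = 8.07.

8.07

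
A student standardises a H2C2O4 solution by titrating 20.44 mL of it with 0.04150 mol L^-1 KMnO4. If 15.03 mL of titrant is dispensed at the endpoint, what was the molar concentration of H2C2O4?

0.0763 M

n(KMnO4) = 0.04150 x 0.01503 = 0.0006237 mol.
From the balanced equation, 2 mol KMnO4 reacts with 5 mol H2C2O4, so n(H2C2O4) = 0.0006237 x 5/2 = 0.001559 mol.
[H2C2O4] = 0.001559 / 0.02044 L = 0.0763 M.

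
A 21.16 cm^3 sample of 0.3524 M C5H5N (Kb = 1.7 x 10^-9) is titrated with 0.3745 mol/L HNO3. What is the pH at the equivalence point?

2.99

n(C5H5N) = 0.3524 x 0.02116 = 0.007457 mol; V(HNO3) at equivalence = 0.007457/0.3745 = 0.01991 L.
At equivalence the base is fully converted to C5H5NH+; total volume = 0.04107 L, so [C5H5NH+] = 0.007457/0.04107 = 0.1816 M.
Ka(C5H5NH+) = Kw/Kb = 1.0e-14 / 1.7 x 10^-9 = 5.88e-6.
[H^+] = sqrt(Ka x [C5H5NH+]) = sqrt(5.88e-6 x 0.1816) = 0.00103 M.
pH = -log(0.00103) = 2.99.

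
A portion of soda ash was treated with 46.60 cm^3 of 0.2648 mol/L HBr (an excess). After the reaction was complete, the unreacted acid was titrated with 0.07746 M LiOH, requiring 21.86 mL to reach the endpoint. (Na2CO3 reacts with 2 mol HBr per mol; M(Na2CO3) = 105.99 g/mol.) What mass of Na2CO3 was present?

Total n(HBr) added = 0.2648 x 0.04660 = 0.01234 mol.
n(LiOH) used = 0.07746 x 0.02186 = 0.001693 mol, which equals the excess n(HBr).
So n(HBr) consumed by the sample = 0.01234 - 0.001693 = 0.01065 mol.
n(Na2CO3) = 0.01065 / 2 = 0.005323 mol.
mass = 0.005323 mol x 105.99 g/mol = 0.564 g.

0.564 g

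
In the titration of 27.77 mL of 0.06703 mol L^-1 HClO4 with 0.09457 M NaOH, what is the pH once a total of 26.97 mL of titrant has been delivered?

12.10

n(acid) = 0.06703 x 0.02777 = 0.001861 mol; n(NaOH) added = 0.09457 x 0.02697 = 0.002551 mol.
Base is in excess by 0.002551 - 0.001861 = 0.0006891 mol in a total volume of 0.05474 L.
[OH^-] = 0.0006891/0.05474 = 0.01259 M, so pOH = 1.90 and pH = 14.00 - 1.90 = 12.10.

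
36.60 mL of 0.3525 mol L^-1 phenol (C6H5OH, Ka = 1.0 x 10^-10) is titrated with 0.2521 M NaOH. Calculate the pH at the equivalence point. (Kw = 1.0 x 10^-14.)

n(C6H5OH) = 0.3525 x 0.03660 = 0.01290 mol; V(NaOH) at equivalence = 0.01290/0.2521 = 0.05118 L.
At equivalence all the acid is converted to C6H5O-; total volume = 0.03660 + 0.05118 = 0.08778 L, so [C6H5O-] = 0.01290/0.08778 = 0.1470 M.
Kb = Kw/Ka = 1.0e-14 / 1.0 x 10^-10 = 0.000100.
[OH^-] = sqrt(Kb x [C6H5O-]) = sqrt(0.000100 x 0.1470) = 0.00383 M.
pOH = 2.42, so pH = 14.00 - 2.42 = 11.58.

11.58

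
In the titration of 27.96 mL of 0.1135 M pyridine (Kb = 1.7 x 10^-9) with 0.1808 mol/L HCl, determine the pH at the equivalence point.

3.19

n(C5H5N) = 0.1135 x 0.02796 = 0.003173 mol; V(HCl) at equivalence = 0.003173/0.1808 = 0.01755 L.
At equivalence the base is fully converted to C5H5NH+; total volume = 0.04551 L, so [C5H5NH+] = 0.003173/0.04551 = 0.06973 M.
Ka(C5H5NH+) = Kw/Kb = 1.0e-14 / 1.7 x 10^-9 = 5.88e-6.
[H^+] = sqrt(Ka x [C5H5NH+]) = sqrt(5.88e-6 x 0.06973) = 0.000640 M.
pH = -log(0.000640) = 3.19.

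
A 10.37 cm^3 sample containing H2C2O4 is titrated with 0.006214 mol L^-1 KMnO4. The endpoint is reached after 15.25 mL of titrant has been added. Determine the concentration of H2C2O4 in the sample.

0.0228 M

n(KMnO4) = 0.006214 x 0.01525 = 9.476e-5 mol.
From the balanced equation, 2 mol KMnO4 reacts with 5 mol H2C2O4, so n(H2C2O4) = 9.476e-5 x 5/2 = 0.0002369 mol.
[H2C2O4] = 0.0002369 / 0.01037 L = 0.0228 M.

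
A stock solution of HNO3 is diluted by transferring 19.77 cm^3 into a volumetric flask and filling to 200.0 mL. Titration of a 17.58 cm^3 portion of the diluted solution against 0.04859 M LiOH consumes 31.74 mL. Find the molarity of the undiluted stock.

n(LiOH) = 0.04859 x 0.03174 = 0.001542 mol.
n(HNO3) in the aliquot = 0.001542 mol.
[diluted HNO3] = 0.001542 / 0.01758 = 0.08773 M.
Dilution factor = 200.0/19.77 = 10.12, so [stock] = 0.08773 x 10.12 = 0.887 M.

0.887 M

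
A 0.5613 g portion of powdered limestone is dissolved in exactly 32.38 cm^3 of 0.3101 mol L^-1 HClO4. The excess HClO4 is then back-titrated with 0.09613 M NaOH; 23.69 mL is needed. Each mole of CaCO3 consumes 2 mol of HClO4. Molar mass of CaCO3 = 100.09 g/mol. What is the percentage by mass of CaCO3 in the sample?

Total n(HClO4) added = 0.3101 x 0.03238 = 0.01004 mol.
n(NaOH) used = 0.09613 x 0.02369 = 0.002277 mol, which equals the excess n(HClO4).
So n(HClO4) consumed by the sample = 0.01004 - 0.002277 = 0.007764 mol.
n(CaCO3) = 0.007764 / 2 = 0.003882 mol.
mass CaCO3 = 0.003882 x 100.09 = 0.3885 g, so %CaCO3 = 0.3885/0.5613 x 100 = 69.2%.

69.2%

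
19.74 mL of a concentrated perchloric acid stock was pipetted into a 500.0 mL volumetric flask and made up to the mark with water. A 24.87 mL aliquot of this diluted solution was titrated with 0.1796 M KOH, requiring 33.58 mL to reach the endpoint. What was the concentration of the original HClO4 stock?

n(KOH) = 0.1796 x 0.03358 = 0.006031 mol.
n(HClO4) in the aliquot = 0.006031 mol.
[diluted HClO4] = 0.006031 / 0.02487 = 0.2425 M.
Dilution factor = 500.0/19.74 = 25.33, so [stock] = 0.2425 x 25.33 = 6.14 M.

6.14 M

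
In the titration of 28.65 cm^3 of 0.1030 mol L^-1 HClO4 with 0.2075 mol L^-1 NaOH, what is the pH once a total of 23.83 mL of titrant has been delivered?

n(acid) = 0.1030 x 0.02865 = 0.002951 mol; n(NaOH) added = 0.2075 x 0.02383 = 0.004945 mol.
Base is in excess by 0.004945 - 0.002951 = 0.001994 mol in a total volume of 0.05248 L.
[OH^-] = 0.001994/0.05248 = 0.03799 M, so pOH = 1.42 and pH = 14.00 - 1.42 = 12.58.

12.58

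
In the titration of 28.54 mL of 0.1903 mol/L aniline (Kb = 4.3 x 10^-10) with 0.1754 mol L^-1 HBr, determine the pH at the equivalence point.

n(C6H5NH2) = 0.1903 x 0.02854 = 0.005431 mol; V(HBr) at equivalence = 0.005431/0.1754 = 0.03096 L.
At equivalence the base is fully converted to C6H5NH3+; total volume = 0.05950 L, so [C6H5NH3+] = 0.005431/0.05950 = 0.09127 M.
Ka(C6H5NH3+) = Kw/Kb = 1.0e-14 / 4.3 x 10^-10 = 2.33e-5.
[H^+] = sqrt(Ka x [C6H5NH3+]) = sqrt(2.33e-5 x 0.09127) = 0.00146 M.
pH = -log(0.00146) = 2.84.

2.84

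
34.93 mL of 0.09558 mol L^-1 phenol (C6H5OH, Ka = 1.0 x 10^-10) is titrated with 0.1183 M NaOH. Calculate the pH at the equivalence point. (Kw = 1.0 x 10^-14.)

11.36

n(C6H5OH) = 0.09558 x 0.03493 = 0.003339 mol; V(NaOH) at equivalence = 0.003339/0.1183 = 0.02822 L.
At equivalence all the acid is converted to C6H5O-; total volume = 0.03493 + 0.02822 = 0.06315 L, so [C6H5O-] = 0.003339/0.06315 = 0.05287 M.
Kb = Kw/Ka = 1.0e-14 / 1.0 x 10^-10 = 0.000100.
[OH^-] = sqrt(Kb x [C6H5O-]) = sqrt(0.000100 x 0.05287) = 0.00230 M.
pOH = 2.64, so pH = 14.00 - 2.64 = 11.36.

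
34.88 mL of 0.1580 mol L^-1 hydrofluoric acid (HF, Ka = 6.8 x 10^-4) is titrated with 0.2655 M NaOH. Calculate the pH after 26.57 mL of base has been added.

n(acid) = 0.1580 x 0.03488 = 0.005511 mol; n(NaOH) added = 0.2655 x 0.02657 = 0.007054 mol.
Base is in excess by 0.007054 - 0.005511 = 0.001543 mol in a total volume of 0.06145 L.
[OH^-] = 0.001543/0.06145 = 0.02511 M, so pOH = 1.60 and pH = 14.00 - 1.60 = 12.40.

12.40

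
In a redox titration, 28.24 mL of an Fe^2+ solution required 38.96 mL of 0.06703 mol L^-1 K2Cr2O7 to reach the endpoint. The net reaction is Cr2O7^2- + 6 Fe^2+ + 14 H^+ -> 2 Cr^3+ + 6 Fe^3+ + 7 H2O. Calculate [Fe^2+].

n(K2Cr2O7) = 0.06703 x 0.03896 = 0.002611 mol.
From the balanced equation, 1 mol K2Cr2O7 reacts with 6 mol Fe^2+, so n(Fe^2+) = 0.002611 x 6/1 = 0.01567 mol.
[Fe^2+] = 0.01567 / 0.02824 L = 0.555 M.

0.555 M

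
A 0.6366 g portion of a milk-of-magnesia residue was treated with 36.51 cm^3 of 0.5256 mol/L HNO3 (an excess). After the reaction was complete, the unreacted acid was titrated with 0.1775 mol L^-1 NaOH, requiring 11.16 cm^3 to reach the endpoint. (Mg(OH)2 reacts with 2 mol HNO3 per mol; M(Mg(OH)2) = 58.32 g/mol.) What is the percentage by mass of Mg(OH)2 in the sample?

Total n(HNO3) added = 0.5256 x 0.03651 = 0.01919 mol.
n(NaOH) used = 0.1775 x 0.01116 = 0.001981 mol, which equals the excess n(HNO3).
So n(HNO3) consumed by the sample = 0.01919 - 0.001981 = 0.01721 mol.
n(Mg(OH)2) = 0.01721 / 2 = 0.008604 mol.
mass Mg(OH)2 = 0.008604 x 58.32 = 0.5018 g, so %Mg(OH)2 = 0.5018/0.6366 x 100 = 78.8%.

78.8%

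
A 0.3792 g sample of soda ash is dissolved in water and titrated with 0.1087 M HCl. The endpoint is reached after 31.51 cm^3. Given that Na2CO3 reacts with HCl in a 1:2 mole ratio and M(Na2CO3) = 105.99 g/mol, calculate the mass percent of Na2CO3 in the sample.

n(HCl) = 0.1087 x 0.03151 = 0.003425 mol.
n(Na2CO3) = 0.003425 / 2 = 0.001713 mol.
mass of Na2CO3 = 0.001713 x 105.99 = 0.1815 g.
% purity = 0.1815 / 0.3792 x 100 = 47.9%.

47.9%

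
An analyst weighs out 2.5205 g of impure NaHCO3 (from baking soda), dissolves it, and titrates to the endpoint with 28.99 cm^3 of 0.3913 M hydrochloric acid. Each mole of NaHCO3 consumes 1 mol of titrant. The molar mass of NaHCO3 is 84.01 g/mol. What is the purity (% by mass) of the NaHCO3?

37.8%

n(HCl) = 0.3913 x 0.02899 = 0.01134 mol.
n(NaHCO3) = 0.01134 / 1 = 0.01134 mol.
mass of NaHCO3 = 0.01134 x 84.01 = 0.9530 g.
% purity = 0.9530 / 2.5205 x 100 = 37.8%.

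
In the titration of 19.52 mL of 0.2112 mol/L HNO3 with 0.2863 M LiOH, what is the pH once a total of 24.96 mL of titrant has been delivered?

n(acid) = 0.2112 x 0.01952 = 0.004123 mol; n(LiOH) added = 0.2863 x 0.02496 = 0.007146 mol.
Base is in excess by 0.007146 - 0.004123 = 0.003023 mol in a total volume of 0.04448 L.
[OH^-] = 0.003023/0.04448 = 0.06797 M, so pOH = 1.17 and pH = 14.00 - 1.17 = 12.83.

12.83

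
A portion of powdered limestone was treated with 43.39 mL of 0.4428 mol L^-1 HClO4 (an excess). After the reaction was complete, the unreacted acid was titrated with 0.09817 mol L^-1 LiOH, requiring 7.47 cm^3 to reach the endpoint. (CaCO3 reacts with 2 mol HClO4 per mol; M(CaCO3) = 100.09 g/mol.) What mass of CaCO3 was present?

0.925 g

Total n(HClO4) added = 0.4428 x 0.04339 = 0.01921 mol.
n(LiOH) used = 0.09817 x 0.007470 = 0.0007333 mol, which equals the excess n(HClO4).
So n(HClO4) consumed by the sample = 0.01921 - 0.0007333 = 0.01848 mol.
n(CaCO3) = 0.01848 / 2 = 0.009240 mol.
mass = 0.009240 mol x 100.09 g/mol = 0.925 g.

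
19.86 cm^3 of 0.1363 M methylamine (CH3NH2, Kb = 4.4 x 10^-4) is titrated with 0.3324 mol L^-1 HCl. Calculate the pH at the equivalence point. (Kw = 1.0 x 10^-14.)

n(CH3NH2) = 0.1363 x 0.01986 = 0.002707 mol; V(HCl) at equivalence = 0.002707/0.3324 = 0.008144 L.
At equivalence the base is fully converted to CH3NH3+; total volume = 0.02800 L, so [CH3NH3+] = 0.002707/0.02800 = 0.09666 M.
Ka(CH3NH3+) = Kw/Kb = 1.0e-14 / 4.4 x 10^-4 = 2.27e-11.
[H^+] = sqrt(Ka x [CH3NH3+]) = sqrt(2.27e-11 x 0.09666) = 1.48e-6 M.
pH = -log(1.48e-6) = 5.83.

5.83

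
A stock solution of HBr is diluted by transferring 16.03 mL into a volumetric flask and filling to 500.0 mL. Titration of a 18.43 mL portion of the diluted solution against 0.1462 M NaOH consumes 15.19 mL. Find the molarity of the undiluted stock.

n(NaOH) = 0.1462 x 0.01519 = 0.002221 mol.
n(HBr) in the aliquot = 0.002221 mol.
[diluted HBr] = 0.002221 / 0.01843 = 0.1205 M.
Dilution factor = 500.0/16.03 = 31.19, so [stock] = 0.1205 x 31.19 = 3.76 M.

3.76 M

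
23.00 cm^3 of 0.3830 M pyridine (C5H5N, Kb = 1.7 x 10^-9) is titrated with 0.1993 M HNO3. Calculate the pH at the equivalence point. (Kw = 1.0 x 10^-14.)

n(C5H5N) = 0.3830 x 0.02300 = 0.008809 mol; V(HNO3) at equivalence = 0.008809/0.1993 = 0.04420 L.
At equivalence the base is fully converted to C5H5NH+; total volume = 0.06720 L, so [C5H5NH+] = 0.008809/0.06720 = 0.1311 M.
Ka(C5H5NH+) = Kw/Kb = 1.0e-14 / 1.7 x 10^-9 = 5.88e-6.
[H^+] = sqrt(Ka x [C5H5NH+]) = sqrt(5.88e-6 x 0.1311) = 0.000878 M.
pH = -log(0.000878) = 3.06.

3.06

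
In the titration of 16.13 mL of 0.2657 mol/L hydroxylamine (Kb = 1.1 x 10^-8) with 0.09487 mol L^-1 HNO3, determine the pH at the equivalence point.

3.60

n(NH2OH) = 0.2657 x 0.01613 = 0.004286 mol; V(HNO3) at equivalence = 0.004286/0.09487 = 0.04517 L.
At equivalence the base is fully converted to NH3OH+; total volume = 0.06130 L, so [NH3OH+] = 0.004286/0.06130 = 0.06991 M.
Ka(NH3OH+) = Kw/Kb = 1.0e-14 / 1.1 x 10^-8 = 9.09e-7.
[H^+] = sqrt(Ka x [NH3OH+]) = sqrt(9.09e-7 x 0.06991) = 0.000252 M.
pH = -log(0.000252) = 3.60.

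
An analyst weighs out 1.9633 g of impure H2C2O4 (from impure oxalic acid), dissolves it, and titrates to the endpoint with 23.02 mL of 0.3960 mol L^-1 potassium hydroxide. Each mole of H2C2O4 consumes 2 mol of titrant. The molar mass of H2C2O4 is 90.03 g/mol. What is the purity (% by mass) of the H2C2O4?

20.9%

n(KOH) = 0.3960 x 0.02302 = 0.009116 mol.
n(H2C2O4) = 0.009116 / 2 = 0.004558 mol.
mass of H2C2O4 = 0.004558 x 90.03 = 0.4104 g.
% purity = 0.4104 / 1.9633 x 100 = 20.9%.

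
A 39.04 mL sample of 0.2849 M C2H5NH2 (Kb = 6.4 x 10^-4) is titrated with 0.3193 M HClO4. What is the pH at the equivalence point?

5.81

n(C2H5NH2) = 0.2849 x 0.03904 = 0.01112 mol; V(HClO4) at equivalence = 0.01112/0.3193 = 0.03483 L.
At equivalence the base is fully converted to C2H5NH3+; total volume = 0.07387 L, so [C2H5NH3+] = 0.01112/0.07387 = 0.1506 M.
Ka(C2H5NH3+) = Kw/Kb = 1.0e-14 / 6.4 x 10^-4 = 1.56e-11.
[H^+] = sqrt(Ka x [C2H5NH3+]) = sqrt(1.56e-11 x 0.1506) = 1.53e-6 M.
pH = -log(1.53e-6) = 5.81.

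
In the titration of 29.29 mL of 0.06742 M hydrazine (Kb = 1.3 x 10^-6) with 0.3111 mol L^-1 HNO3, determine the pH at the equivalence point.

4.69

n(N2H4) = 0.06742 x 0.02929 = 0.001975 mol; V(HNO3) at equivalence = 0.001975/0.3111 = 0.006348 L.
At equivalence the base is fully converted to N2H5+; total volume = 0.03564 L, so [N2H5+] = 0.001975/0.03564 = 0.05541 M.
Ka(N2H5+) = Kw/Kb = 1.0e-14 / 1.3 x 10^-6 = 7.69e-9.
[H^+] = sqrt(Ka x [N2H5+]) = sqrt(7.69e-9 x 0.05541) = 2.06e-5 M.
pH = -log(2.06e-5) = 4.69.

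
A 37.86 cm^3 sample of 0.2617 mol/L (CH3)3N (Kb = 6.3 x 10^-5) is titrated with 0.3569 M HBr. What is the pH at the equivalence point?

n((CH3)3N) = 0.2617 x 0.03786 = 0.009908 mol; V(HBr) at equivalence = 0.009908/0.3569 = 0.02776 L.
At equivalence the base is fully converted to (CH3)3NH+; total volume = 0.06562 L, so [(CH3)3NH+] = 0.009908/0.06562 = 0.1510 M.
Ka((CH3)3NH+) = Kw/Kb = 1.0e-14 / 6.3 x 10^-5 = 1.59e-10.
[H^+] = sqrt(Ka x [(CH3)3NH+]) = sqrt(1.59e-10 x 0.1510) = 4.90e-6 M.
pH = -log(4.90e-6) = 5.31.

5.31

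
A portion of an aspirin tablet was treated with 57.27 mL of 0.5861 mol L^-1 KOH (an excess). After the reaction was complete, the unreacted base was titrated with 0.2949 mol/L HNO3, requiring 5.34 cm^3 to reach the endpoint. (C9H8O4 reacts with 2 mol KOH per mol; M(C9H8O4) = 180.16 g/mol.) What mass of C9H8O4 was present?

2.88 g

Total n(KOH) added = 0.5861 x 0.05727 = 0.03357 mol.
n(HNO3) used = 0.2949 x 0.005340 = 0.001575 mol, which equals the excess n(KOH).
So n(KOH) consumed by the sample = 0.03357 - 0.001575 = 0.03199 mol.
n(C9H8O4) = 0.03199 / 2 = 0.01600 mol.
mass = 0.01600 mol x 180.16 g/mol = 2.88 g.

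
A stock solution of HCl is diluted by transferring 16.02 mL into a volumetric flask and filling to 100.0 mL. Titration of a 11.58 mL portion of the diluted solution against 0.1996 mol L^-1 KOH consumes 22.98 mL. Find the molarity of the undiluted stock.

2.47 M

n(KOH) = 0.1996 x 0.02298 = 0.004587 mol.
n(HCl) in the aliquot = 0.004587 mol.
[diluted HCl] = 0.004587 / 0.01158 = 0.3961 M.
Dilution factor = 100.0/16.02 = 6.242, so [stock] = 0.3961 x 6.242 = 2.47 M.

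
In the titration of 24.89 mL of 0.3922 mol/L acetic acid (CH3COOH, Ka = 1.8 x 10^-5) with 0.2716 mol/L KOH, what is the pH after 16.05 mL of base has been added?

Initial n(CH3COOH) = 0.3922 x 0.02489 = 0.009762 mol.
n(KOH) added = 0.2716 x 0.01605 = 0.004359 mol, converting that many moles of CH3COOH to CH3COO-.
Remaining n(CH3COOH) = 0.005403 mol; n(CH3COO-) = 0.004359 mol.
By Henderson-Hasselbalch, pH = pKa + log([A^-]/[HA]) = 4.74 + log(0.004359/0.005403) = 4.74 + (-0.09) = 4.65.

4.65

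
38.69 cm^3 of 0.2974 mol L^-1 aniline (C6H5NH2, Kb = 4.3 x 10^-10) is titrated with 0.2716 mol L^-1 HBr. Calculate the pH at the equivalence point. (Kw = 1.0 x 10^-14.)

n(C6H5NH2) = 0.2974 x 0.03869 = 0.01151 mol; V(HBr) at equivalence = 0.01151/0.2716 = 0.04237 L.
At equivalence the base is fully converted to C6H5NH3+; total volume = 0.08106 L, so [C6H5NH3+] = 0.01151/0.08106 = 0.1420 M.
Ka(C6H5NH3+) = Kw/Kb = 1.0e-14 / 4.3 x 10^-10 = 2.33e-5.
[H^+] = sqrt(Ka x [C6H5NH3+]) = sqrt(2.33e-5 x 0.1420) = 0.00182 M.
pH = -log(0.00182) = 2.74.

2.74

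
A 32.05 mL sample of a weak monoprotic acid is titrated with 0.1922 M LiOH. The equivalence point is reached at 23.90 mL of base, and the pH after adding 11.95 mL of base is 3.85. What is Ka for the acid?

1.4 x 10^-4

11.95 mL is half of the equivalence volume, so this is the half-equivalence point where [HA] = [A^-].
At half-equivalence pH = pKa, so pKa = 3.85.
Ka = 10^(-3.85) = 1.4 x 10^-4.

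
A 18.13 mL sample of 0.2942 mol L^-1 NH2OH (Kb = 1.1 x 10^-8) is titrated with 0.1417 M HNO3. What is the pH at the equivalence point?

n(NH2OH) = 0.2942 x 0.01813 = 0.005334 mol; V(HNO3) at equivalence = 0.005334/0.1417 = 0.03764 L.
At equivalence the base is fully converted to NH3OH+; total volume = 0.05577 L, so [NH3OH+] = 0.005334/0.05577 = 0.09564 M.
Ka(NH3OH+) = Kw/Kb = 1.0e-14 / 1.1 x 10^-8 = 9.09e-7.
[H^+] = sqrt(Ka x [NH3OH+]) = sqrt(9.09e-7 x 0.09564) = 0.000295 M.
pH = -log(0.000295) = 3.53.

3.53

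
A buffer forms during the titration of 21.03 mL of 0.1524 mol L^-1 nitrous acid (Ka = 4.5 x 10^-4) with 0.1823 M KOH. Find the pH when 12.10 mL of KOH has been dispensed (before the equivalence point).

3.69

Initial n(HNO2) = 0.1524 x 0.02103 = 0.003205 mol.
n(KOH) added = 0.1823 x 0.01210 = 0.002206 mol, converting that many moles of HNO2 to NO2-.
Remaining n(HNO2) = 0.0009991 mol; n(NO2-) = 0.002206 mol.
By Henderson-Hasselbalch, pH = pKa + log([A^-]/[HA]) = 3.35 + log(0.002206/0.0009991) = 3.35 + (+0.34) = 3.69.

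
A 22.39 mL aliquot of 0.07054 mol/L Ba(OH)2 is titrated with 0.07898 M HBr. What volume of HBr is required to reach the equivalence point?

n(Ba(OH)2) = 0.07054 mol/L x 0.02239 L = 0.001579 mol.
The neutralisation is 1 Ba(OH)2 : 2 HBr, so n(HBr) = 0.001579 x 2/1 = 0.003159 mol.
V(HBr) = 0.003159 / 0.07898 = 0.03999 L = 40.0 mL.

40.0 mL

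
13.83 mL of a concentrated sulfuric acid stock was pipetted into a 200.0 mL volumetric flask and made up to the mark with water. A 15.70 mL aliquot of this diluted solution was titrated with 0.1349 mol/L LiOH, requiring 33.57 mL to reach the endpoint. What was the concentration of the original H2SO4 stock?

2.09 M

n(LiOH) = 0.1349 x 0.03357 = 0.004529 mol.
n(H2SO4) in the aliquot = 0.004529 x 1/2 = 0.002264 mol.
[diluted H2SO4] = 0.002264 / 0.01570 = 0.1442 M.
Dilution factor = 200.0/13.83 = 14.46, so [stock] = 0.1442 x 14.46 = 2.09 M.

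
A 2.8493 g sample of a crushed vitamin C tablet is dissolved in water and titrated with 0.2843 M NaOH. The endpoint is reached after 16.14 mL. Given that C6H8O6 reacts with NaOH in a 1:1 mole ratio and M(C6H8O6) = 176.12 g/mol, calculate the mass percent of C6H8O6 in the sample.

28.4%

n(NaOH) = 0.2843 x 0.01614 = 0.004589 mol.
n(C6H8O6) = 0.004589 / 1 = 0.004589 mol.
mass of C6H8O6 = 0.004589 x 176.12 = 0.8081 g.
% purity = 0.8081 / 2.8493 x 100 = 28.4%.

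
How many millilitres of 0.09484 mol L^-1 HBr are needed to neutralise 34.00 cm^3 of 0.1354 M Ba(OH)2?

n(Ba(OH)2) = 0.1354 mol/L x 0.03400 L = 0.004604 mol.
The neutralisation is 1 Ba(OH)2 : 2 HBr, so n(HBr) = 0.004604 x 2/1 = 0.009207 mol.
V(HBr) = 0.009207 / 0.09484 = 0.09708 L = 97.1 mL.

97.1 mL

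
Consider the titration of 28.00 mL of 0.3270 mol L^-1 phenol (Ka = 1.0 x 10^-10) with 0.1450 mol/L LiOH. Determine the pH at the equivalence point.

11.50

n(C6H5OH) = 0.3270 x 0.02800 = 0.009156 mol; V(LiOH) at equivalence = 0.009156/0.1450 = 0.06314 L.
At equivalence all the acid is converted to C6H5O-; total volume = 0.02800 + 0.06314 = 0.09114 L, so [C6H5O-] = 0.009156/0.09114 = 0.1005 M.
Kb = Kw/Ka = 1.0e-14 / 1.0 x 10^-10 = 0.000100.
[OH^-] = sqrt(Kb x [C6H5O-]) = sqrt(0.000100 x 0.1005) = 0.00317 M.
pOH = 2.50, so pH = 14.00 - 2.50 = 11.50.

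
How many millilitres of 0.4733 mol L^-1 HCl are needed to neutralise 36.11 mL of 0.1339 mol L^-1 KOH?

10.2 mL

n(KOH) = 0.1339 mol/L x 0.03611 L = 0.004835 mol.
At equivalence n(HCl) = n(KOH) = 0.004835 mol.
V(HCl) = 0.004835 / 0.4733 = 0.01022 L = 10.2 mL.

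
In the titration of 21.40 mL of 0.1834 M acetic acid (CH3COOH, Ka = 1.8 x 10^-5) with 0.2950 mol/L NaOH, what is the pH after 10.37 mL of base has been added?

5.29

Initial n(CH3COOH) = 0.1834 x 0.02140 = 0.003925 mol.
n(NaOH) added = 0.2950 x 0.01037 = 0.003059 mol, converting that many moles of CH3COOH to CH3COO-.
Remaining n(CH3COOH) = 0.0008656 mol; n(CH3COO-) = 0.003059 mol.
By Henderson-Hasselbalch, pH = pKa + log([A^-]/[HA]) = 4.74 + log(0.003059/0.0008656) = 4.74 + (+0.55) = 5.29.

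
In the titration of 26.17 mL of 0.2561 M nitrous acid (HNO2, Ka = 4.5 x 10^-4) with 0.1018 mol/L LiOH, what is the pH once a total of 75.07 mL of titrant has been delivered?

11.97

n(acid) = 0.2561 x 0.02617 = 0.006702 mol; n(LiOH) added = 0.1018 x 0.07507 = 0.007642 mol.
Base is in excess by 0.007642 - 0.006702 = 0.0009400 mol in a total volume of 0.1012 L.
[OH^-] = 0.0009400/0.1012 = 0.009285 M, so pOH = 2.03 and pH = 14.00 - 2.03 = 11.97.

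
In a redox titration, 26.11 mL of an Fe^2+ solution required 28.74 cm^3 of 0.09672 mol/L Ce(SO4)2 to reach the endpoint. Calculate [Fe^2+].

n(Ce(SO4)2) = 0.09672 x 0.02874 = 0.002780 mol.
From the balanced equation, 1 mol Ce(SO4)2 reacts with 1 mol Fe^2+, so n(Fe^2+) = 0.002780 x 1/1 = 0.002780 mol.
[Fe^2+] = 0.002780 / 0.02611 L = 0.106 M.

0.106 M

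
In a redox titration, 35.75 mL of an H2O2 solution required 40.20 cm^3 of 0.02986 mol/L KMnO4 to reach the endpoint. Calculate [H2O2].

0.0839 M

n(KMnO4) = 0.02986 x 0.04020 = 0.001200 mol.
From the balanced equation, 2 mol KMnO4 reacts with 5 mol H2O2, so n(H2O2) = 0.001200 x 5/2 = 0.003001 mol.
[H2O2] = 0.003001 / 0.03575 L = 0.0839 M.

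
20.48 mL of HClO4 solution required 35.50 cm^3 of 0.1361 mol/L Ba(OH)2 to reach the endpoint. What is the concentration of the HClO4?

0.472 M

n(Ba(OH)2) delivered = 0.1361 x 0.03550 = 0.004832 mol.
The reaction is 2 HClO4 + 1 Ba(OH)2, so n(HClO4) = 0.004832 x 2/1 = 0.009663 mol.
[HClO4] = 0.009663 mol / 0.02048 L = 0.472 M.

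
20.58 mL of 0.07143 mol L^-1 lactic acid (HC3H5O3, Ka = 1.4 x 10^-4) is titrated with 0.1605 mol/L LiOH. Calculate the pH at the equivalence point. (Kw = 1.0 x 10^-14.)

n(HC3H5O3) = 0.07143 x 0.02058 = 0.001470 mol; V(LiOH) at equivalence = 0.001470/0.1605 = 0.009159 L.
At equivalence all the acid is converted to C3H5O3-; total volume = 0.02058 + 0.009159 = 0.02974 L, so [C3H5O3-] = 0.001470/0.02974 = 0.04943 M.
Kb = Kw/Ka = 1.0e-14 / 1.4 x 10^-4 = 7.14e-11.
[OH^-] = sqrt(Kb x [C3H5O3-]) = sqrt(7.14e-11 x 0.04943) = 1.88e-6 M.
pOH = 5.73, so pH = 14.00 - 5.73 = 8.27.

8.27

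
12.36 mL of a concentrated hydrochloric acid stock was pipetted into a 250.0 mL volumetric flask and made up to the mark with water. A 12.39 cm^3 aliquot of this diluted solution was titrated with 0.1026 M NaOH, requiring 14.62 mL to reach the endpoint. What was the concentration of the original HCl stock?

2.45 M

n(NaOH) = 0.1026 x 0.01462 = 0.001500 mol.
n(HCl) in the aliquot = 0.001500 mol.
[diluted HCl] = 0.001500 / 0.01239 = 0.1211 M.
Dilution factor = 250.0/12.36 = 20.23, so [stock] = 0.1211 x 20.23 = 2.45 M.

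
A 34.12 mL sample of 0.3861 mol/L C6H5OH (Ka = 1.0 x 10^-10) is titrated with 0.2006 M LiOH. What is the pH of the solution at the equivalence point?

11.56

n(C6H5OH) = 0.3861 x 0.03412 = 0.01317 mol; V(LiOH) at equivalence = 0.01317/0.2006 = 0.06567 L.
At equivalence all the acid is converted to C6H5O-; total volume = 0.03412 + 0.06567 = 0.09979 L, so [C6H5O-] = 0.01317/0.09979 = 0.1320 M.
Kb = Kw/Ka = 1.0e-14 / 1.0 x 10^-10 = 0.000100.
[OH^-] = sqrt(Kb x [C6H5O-]) = sqrt(0.000100 x 0.1320) = 0.00363 M.
pOH = 2.44, so pH = 14.00 - 2.44 = 11.56.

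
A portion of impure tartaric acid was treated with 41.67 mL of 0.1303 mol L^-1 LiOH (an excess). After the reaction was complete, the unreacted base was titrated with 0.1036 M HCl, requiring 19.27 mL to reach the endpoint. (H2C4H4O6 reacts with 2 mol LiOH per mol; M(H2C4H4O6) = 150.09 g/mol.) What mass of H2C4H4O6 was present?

0.258 g

Total n(LiOH) added = 0.1303 x 0.04167 = 0.005430 mol.
n(HCl) used = 0.1036 x 0.01927 = 0.001996 mol, which equals the excess n(LiOH).
So n(LiOH) consumed by the sample = 0.005430 - 0.001996 = 0.003433 mol.
n(H2C4H4O6) = 0.003433 / 2 = 0.001717 mol.
mass = 0.001717 mol x 150.09 g/mol = 0.258 g.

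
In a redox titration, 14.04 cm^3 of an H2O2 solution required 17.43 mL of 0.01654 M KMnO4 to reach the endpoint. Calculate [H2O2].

n(KMnO4) = 0.01654 x 0.01743 = 0.0002883 mol.
From the balanced equation, 2 mol KMnO4 reacts with 5 mol H2O2, so n(H2O2) = 0.0002883 x 5/2 = 0.0007207 mol.
[H2O2] = 0.0007207 / 0.01404 L = 0.0513 M.

0.0513 M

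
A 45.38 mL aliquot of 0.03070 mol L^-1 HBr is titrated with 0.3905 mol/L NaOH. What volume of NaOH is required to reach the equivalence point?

n(HBr) = 0.03070 mol/L x 0.04538 L = 0.001393 mol.
At equivalence n(NaOH) = n(HBr) = 0.001393 mol.
V(NaOH) = 0.001393 / 0.3905 = 0.003568 L = 3.57 mL.

3.57 mL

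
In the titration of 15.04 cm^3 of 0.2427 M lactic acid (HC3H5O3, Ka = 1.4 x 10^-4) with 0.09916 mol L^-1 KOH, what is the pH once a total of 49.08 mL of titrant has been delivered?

12.28

n(acid) = 0.2427 x 0.01504 = 0.003650 mol; n(KOH) added = 0.09916 x 0.04908 = 0.004867 mol.
Base is in excess by 0.004867 - 0.003650 = 0.001217 mol in a total volume of 0.06412 L.
[OH^-] = 0.001217/0.06412 = 0.01897 M, so pOH = 1.72 and pH = 14.00 - 1.72 = 12.28.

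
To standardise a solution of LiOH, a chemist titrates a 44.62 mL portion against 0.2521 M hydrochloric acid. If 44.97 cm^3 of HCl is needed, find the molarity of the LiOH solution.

n(HCl) delivered = 0.2521 x 0.04497 = 0.01134 mol.
For a 1:1 reaction, n(LiOH) = 0.01134 mol.
[LiOH] = 0.01134 mol / 0.04462 L = 0.254 M.

0.254 M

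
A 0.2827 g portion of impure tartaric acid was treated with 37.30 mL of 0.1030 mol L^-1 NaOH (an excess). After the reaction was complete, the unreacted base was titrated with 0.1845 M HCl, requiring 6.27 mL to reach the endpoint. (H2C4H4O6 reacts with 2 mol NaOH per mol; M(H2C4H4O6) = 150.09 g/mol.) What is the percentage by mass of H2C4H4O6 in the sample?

Total n(NaOH) added = 0.1030 x 0.03730 = 0.003842 mol.
n(HCl) used = 0.1845 x 0.006270 = 0.001157 mol, which equals the excess n(NaOH).
So n(NaOH) consumed by the sample = 0.003842 - 0.001157 = 0.002685 mol.
n(H2C4H4O6) = 0.002685 / 2 = 0.001343 mol.
mass H2C4H4O6 = 0.001343 x 150.09 = 0.2015 g, so %H2C4H4O6 = 0.2015/0.2827 x 100 = 71.3%.

71.3%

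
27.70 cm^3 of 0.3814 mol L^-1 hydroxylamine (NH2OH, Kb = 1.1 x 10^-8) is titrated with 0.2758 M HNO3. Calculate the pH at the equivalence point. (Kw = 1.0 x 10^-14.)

3.42

n(NH2OH) = 0.3814 x 0.02770 = 0.01056 mol; V(HNO3) at equivalence = 0.01056/0.2758 = 0.03831 L.
At equivalence the base is fully converted to NH3OH+; total volume = 0.06601 L, so [NH3OH+] = 0.01056/0.06601 = 0.1601 M.
Ka(NH3OH+) = Kw/Kb = 1.0e-14 / 1.1 x 10^-8 = 9.09e-7.
[H^+] = sqrt(Ka x [NH3OH+]) = sqrt(9.09e-7 x 0.1601) = 0.000381 M.
pH = -log(0.000381) = 3.42.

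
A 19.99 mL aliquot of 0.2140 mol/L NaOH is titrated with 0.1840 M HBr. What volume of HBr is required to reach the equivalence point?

23.2 mL

n(NaOH) = 0.2140 mol/L x 0.01999 L = 0.004278 mol.
At equivalence n(HBr) = n(NaOH) = 0.004278 mol.
V(HBr) = 0.004278 / 0.1840 = 0.02325 L = 23.2 mL.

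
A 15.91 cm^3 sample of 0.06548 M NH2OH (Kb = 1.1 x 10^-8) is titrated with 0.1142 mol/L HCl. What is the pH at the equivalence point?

3.71

n(NH2OH) = 0.06548 x 0.01591 = 0.001042 mol; V(HCl) at equivalence = 0.001042/0.1142 = 0.009122 L.
At equivalence the base is fully converted to NH3OH+; total volume = 0.02503 L, so [NH3OH+] = 0.001042/0.02503 = 0.04162 M.
Ka(NH3OH+) = Kw/Kb = 1.0e-14 / 1.1 x 10^-8 = 9.09e-7.
[H^+] = sqrt(Ka x [NH3OH+]) = sqrt(9.09e-7 x 0.04162) = 0.000195 M.
pH = -log(0.000195) = 3.71.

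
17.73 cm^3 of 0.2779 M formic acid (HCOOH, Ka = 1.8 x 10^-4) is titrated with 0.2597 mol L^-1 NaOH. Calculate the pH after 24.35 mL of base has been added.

n(acid) = 0.2779 x 0.01773 = 0.004927 mol; n(NaOH) added = 0.2597 x 0.02435 = 0.006324 mol.
Base is in excess by 0.006324 - 0.004927 = 0.001397 mol in a total volume of 0.04208 L.
[OH^-] = 0.001397/0.04208 = 0.03319 M, so pOH = 1.48 and pH = 14.00 - 1.48 = 12.52.

12.52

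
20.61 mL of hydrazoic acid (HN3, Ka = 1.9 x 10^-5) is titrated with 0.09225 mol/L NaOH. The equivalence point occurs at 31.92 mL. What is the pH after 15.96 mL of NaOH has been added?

15.96 mL is exactly half the equivalence volume (31.92/2), i.e. the half-equivalence point.
There, n(HA) = n(A^-), so pH = pKa = -log(1.9 x 10^-5) = 4.72.

4.72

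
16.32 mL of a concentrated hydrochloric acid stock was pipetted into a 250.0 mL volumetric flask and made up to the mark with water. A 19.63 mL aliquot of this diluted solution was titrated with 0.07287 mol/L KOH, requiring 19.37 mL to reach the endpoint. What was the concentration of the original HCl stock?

n(KOH) = 0.07287 x 0.01937 = 0.001411 mol.
n(HCl) in the aliquot = 0.001411 mol.
[diluted HCl] = 0.001411 / 0.01963 = 0.07190 M.
Dilution factor = 250.0/16.32 = 15.32, so [stock] = 0.07190 x 15.32 = 1.10 M.

1.10 M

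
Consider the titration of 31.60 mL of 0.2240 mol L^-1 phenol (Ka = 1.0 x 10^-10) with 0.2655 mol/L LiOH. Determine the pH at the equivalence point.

11.54

n(C6H5OH) = 0.2240 x 0.03160 = 0.007078 mol; V(LiOH) at equivalence = 0.007078/0.2655 = 0.02666 L.
At equivalence all the acid is converted to C6H5O-; total volume = 0.03160 + 0.02666 = 0.05826 L, so [C6H5O-] = 0.007078/0.05826 = 0.1215 M.
Kb = Kw/Ka = 1.0e-14 / 1.0 x 10^-10 = 0.000100.
[OH^-] = sqrt(Kb x [C6H5O-]) = sqrt(0.000100 x 0.1215) = 0.00349 M.
pOH = 2.46, so pH = 14.00 - 2.46 = 11.54.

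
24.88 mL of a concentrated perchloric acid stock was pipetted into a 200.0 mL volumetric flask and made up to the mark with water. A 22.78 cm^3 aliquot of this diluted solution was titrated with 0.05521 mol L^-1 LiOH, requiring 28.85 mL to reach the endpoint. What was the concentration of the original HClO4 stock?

0.562 M

n(LiOH) = 0.05521 x 0.02885 = 0.001593 mol.
n(HClO4) in the aliquot = 0.001593 mol.
[diluted HClO4] = 0.001593 / 0.02278 = 0.06992 M.
Dilution factor = 200.0/24.88 = 8.039, so [stock] = 0.06992 x 8.039 = 0.562 M.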